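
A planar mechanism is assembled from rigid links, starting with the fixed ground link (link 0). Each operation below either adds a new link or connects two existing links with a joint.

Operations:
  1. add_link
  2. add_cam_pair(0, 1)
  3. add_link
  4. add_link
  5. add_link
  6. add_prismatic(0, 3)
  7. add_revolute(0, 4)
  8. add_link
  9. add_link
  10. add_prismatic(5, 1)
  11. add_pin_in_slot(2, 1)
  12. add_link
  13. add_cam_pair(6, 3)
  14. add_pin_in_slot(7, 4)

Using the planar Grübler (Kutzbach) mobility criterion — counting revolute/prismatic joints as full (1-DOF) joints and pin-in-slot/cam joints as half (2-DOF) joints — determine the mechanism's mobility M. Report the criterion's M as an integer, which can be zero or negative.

M = 11

[1;0;0] (link 0 is ground)
L+ [2;0;0]
C(0,1)∈J2 [2;0;1]
L+ [3;0;1]
L+ [4;0;1]
L+ [5;0;1]
P(0,3)∈J1 [5;1;1]
R(0,4)∈J1 [5;2;1]
L+ [6;2;1]
L+ [7;2;1]
P(5,1)∈J1 [7;3;1]
PS(2,1)∈J2 [7;3;2]
L+ [8;3;2]
C(6,3)∈J2 [8;3;3]
PS(7,4)∈J2 [8;3;4]
mobility = 21 − 6 − 4 = 11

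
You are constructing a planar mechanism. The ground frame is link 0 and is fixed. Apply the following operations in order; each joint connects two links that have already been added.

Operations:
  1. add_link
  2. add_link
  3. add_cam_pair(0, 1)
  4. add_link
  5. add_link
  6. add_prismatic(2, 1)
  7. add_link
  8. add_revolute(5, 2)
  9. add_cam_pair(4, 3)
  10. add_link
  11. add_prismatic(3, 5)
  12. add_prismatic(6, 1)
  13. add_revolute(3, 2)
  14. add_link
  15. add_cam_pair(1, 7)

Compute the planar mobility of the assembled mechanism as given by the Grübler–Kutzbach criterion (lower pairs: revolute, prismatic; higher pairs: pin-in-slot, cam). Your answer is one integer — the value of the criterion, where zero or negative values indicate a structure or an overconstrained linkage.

M = 8

[1;0;0] (link 0 is ground)
L+ [2;0;0]
L+ [3;0;0]
C(0,1)∈J2 [3;0;1]
L+ [4;0;1]
L+ [5;0;1]
P(2,1)∈J1 [5;1;1]
L+ [6;1;1]
R(5,2)∈J1 [6;2;1]
C(4,3)∈J2 [6;2;2]
L+ [7;2;2]
P(3,5)∈J1 [7;3;2]
P(6,1)∈J1 [7;4;2]
R(3,2)∈J1 [7;5;2]
L+ [8;5;2]
C(1,7)∈J2 [8;5;3]
mobility = 21 − 10 − 3 = 8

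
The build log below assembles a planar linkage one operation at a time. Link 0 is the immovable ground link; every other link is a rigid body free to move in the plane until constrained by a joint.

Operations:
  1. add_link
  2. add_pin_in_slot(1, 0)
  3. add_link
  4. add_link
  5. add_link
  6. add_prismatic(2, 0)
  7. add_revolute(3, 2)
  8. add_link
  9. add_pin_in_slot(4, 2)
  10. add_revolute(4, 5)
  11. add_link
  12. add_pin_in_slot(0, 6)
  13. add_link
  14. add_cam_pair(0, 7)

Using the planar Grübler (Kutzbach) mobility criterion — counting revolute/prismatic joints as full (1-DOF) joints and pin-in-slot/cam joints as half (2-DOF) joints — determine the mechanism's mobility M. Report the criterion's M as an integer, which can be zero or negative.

M = 11

link 0 = ground. State L|J1|J2 = 1|0|0
+link1  2|0|0
PS(1,0) f=2→J2  2|0|1
+link2  3|0|1
+link3  4|0|1
+link4  5|0|1
P(2,0) f=1→J1  5|1|1
R(3,2) f=1→J1  5|2|1
+link5  6|2|1
PS(4,2) f=2→J2  6|2|2
R(4,5) f=1→J1  6|3|2
+link6  7|3|2
PS(0,6) f=2→J2  7|3|3
+link7  8|3|3
C(0,7) f=2→J2  8|3|4
M = 3(8−1)−2·3−4 = 21−6−4 = 11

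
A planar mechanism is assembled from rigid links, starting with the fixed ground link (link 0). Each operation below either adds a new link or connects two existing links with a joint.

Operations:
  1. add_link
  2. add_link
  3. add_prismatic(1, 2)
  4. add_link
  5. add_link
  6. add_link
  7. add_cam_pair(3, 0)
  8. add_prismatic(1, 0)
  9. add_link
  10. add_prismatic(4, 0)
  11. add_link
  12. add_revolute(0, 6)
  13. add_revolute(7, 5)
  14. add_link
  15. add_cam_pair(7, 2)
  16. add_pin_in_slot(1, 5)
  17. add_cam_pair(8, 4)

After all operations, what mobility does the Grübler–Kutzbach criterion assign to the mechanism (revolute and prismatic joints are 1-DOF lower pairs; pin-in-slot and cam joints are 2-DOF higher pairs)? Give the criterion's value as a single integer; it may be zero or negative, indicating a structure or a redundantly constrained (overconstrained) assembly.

M = 10

(L,J1,J2)=(1,0,0); link0 fixed
link1: (2,0,0)
link2: (3,0,0)
P 1-2 [J1]: (3,1,0)
link3: (4,1,0)
link4: (5,1,0)
link5: (6,1,0)
C 3-0 [J2]: (6,1,1)
P 1-0 [J1]: (6,2,1)
link6: (7,2,1)
P 4-0 [J1]: (7,3,1)
link7: (8,3,1)
R 0-6 [J1]: (8,4,1)
R 7-5 [J1]: (8,5,1)
link8: (9,5,1)
C 7-2 [J2]: (9,5,2)
PS 1-5 [J2]: (9,5,3)
C 8-4 [J2]: (9,5,4)
Grübler: 3·8 − 2·5 − 4 = 10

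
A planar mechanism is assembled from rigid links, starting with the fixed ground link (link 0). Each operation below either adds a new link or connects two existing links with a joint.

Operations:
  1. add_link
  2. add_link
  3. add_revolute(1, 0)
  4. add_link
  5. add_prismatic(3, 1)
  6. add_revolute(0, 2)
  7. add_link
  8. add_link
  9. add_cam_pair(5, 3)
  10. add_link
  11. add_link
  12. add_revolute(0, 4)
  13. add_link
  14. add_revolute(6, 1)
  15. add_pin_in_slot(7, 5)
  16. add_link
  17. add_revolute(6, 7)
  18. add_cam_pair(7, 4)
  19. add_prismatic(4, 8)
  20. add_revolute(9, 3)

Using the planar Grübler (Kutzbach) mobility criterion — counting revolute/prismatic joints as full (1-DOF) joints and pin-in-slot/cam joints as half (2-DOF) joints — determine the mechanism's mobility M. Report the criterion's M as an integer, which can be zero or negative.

(L,J1,J2)=(1,0,0); link0 fixed
link1: (2,0,0)
link2: (3,0,0)
R 1-0 [J1]: (3,1,0)
link3: (4,1,0)
P 3-1 [J1]: (4,2,0)
R 0-2 [J1]: (4,3,0)
link4: (5,3,0)
link5: (6,3,0)
C 5-3 [J2]: (6,3,1)
link6: (7,3,1)
link7: (8,3,1)
R 0-4 [J1]: (8,4,1)
link8: (9,4,1)
R 6-1 [J1]: (9,5,1)
PS 7-5 [J2]: (9,5,2)
link9: (10,5,2)
R 6-7 [J1]: (10,6,2)
C 7-4 [J2]: (10,6,3)
P 4-8 [J1]: (10,7,3)
R 9-3 [J1]: (10,8,3)
Grübler: 3·9 − 2·8 − 3 = 8

M = 8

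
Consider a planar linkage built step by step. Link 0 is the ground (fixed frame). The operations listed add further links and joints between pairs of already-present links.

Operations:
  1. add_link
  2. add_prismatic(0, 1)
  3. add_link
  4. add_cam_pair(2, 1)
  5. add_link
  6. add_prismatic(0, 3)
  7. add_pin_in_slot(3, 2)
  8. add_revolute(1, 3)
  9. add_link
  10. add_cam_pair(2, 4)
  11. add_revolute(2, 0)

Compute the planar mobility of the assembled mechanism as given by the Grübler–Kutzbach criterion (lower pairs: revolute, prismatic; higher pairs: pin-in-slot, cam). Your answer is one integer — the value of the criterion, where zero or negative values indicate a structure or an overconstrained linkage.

M = 1

ground; <1,0,0>
#1 <2,0,0>
P:0↔1 J1 <2,1,0>
#2 <3,1,0>
C:2↔1 J2 <3,1,1>
#3 <4,1,1>
P:0↔3 J1 <4,2,1>
PS:3↔2 J2 <4,2,2>
R:1↔3 J1 <4,3,2>
#4 <5,3,2>
C:2↔4 J2 <5,3,3>
R:2↔0 J1 <5,4,3>
3×4 − 2×4 − 1×3 = 1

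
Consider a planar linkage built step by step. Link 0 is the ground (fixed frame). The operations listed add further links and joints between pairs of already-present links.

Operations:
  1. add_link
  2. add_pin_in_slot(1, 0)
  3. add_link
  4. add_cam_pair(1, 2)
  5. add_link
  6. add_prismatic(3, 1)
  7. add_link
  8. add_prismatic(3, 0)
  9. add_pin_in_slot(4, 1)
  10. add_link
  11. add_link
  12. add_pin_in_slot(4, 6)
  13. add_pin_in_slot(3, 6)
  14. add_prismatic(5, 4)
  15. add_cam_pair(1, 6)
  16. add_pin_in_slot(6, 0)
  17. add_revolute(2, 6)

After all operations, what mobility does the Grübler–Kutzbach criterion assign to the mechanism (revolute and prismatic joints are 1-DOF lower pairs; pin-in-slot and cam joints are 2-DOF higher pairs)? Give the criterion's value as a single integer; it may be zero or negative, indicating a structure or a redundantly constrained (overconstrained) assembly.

M = 3

L=1 J1=0 J2=0
add link → L=2 J1=0 J2=0
PS@1,0 dof=2 J2 → L=2 J1=0 J2=1
add link → L=3 J1=0 J2=1
C@1,2 dof=2 J2 → L=3 J1=0 J2=2
add link → L=4 J1=0 J2=2
P@3,1 dof=1 J1 → L=4 J1=1 J2=2
add link → L=5 J1=1 J2=2
P@3,0 dof=1 J1 → L=5 J1=2 J2=2
PS@4,1 dof=2 J2 → L=5 J1=2 J2=3
add link → L=6 J1=2 J2=3
add link → L=7 J1=2 J2=3
PS@4,6 dof=2 J2 → L=7 J1=2 J2=4
PS@3,6 dof=2 J2 → L=7 J1=2 J2=5
P@5,4 dof=1 J1 → L=7 J1=3 J2=5
C@1,6 dof=2 J2 → L=7 J1=3 J2=6
PS@6,0 dof=2 J2 → L=7 J1=3 J2=7
R@2,6 dof=1 J1 → L=7 J1=4 J2=7
M=3(L−1)−2J1−J2=3·6−2·4−7=3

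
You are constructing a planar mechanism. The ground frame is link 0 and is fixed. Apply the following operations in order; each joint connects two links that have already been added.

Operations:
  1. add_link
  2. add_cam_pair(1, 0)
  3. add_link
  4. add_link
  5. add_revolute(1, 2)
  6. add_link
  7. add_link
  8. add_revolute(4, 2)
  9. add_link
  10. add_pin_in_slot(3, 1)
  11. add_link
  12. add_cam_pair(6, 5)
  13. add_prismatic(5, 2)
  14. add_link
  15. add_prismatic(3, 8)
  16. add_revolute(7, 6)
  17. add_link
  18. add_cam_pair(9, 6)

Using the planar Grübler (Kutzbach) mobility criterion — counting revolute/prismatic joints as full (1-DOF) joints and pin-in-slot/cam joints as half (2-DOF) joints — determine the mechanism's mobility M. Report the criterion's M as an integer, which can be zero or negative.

link 0 = ground. State L|J1|J2 = 1|0|0
+link1  2|0|0
C(1,0) f=2→J2  2|0|1
+link2  3|0|1
+link3  4|0|1
R(1,2) f=1→J1  4|1|1
+link4  5|1|1
+link5  6|1|1
R(4,2) f=1→J1  6|2|1
+link6  7|2|1
PS(3,1) f=2→J2  7|2|2
+link7  8|2|2
C(6,5) f=2→J2  8|2|3
P(5,2) f=1→J1  8|3|3
+link8  9|3|3
P(3,8) f=1→J1  9|4|3
R(7,6) f=1→J1  9|5|3
+link9  10|5|3
C(9,6) f=2→J2  10|5|4
M = 3(10−1)−2·5−4 = 27−10−4 = 13

M = 13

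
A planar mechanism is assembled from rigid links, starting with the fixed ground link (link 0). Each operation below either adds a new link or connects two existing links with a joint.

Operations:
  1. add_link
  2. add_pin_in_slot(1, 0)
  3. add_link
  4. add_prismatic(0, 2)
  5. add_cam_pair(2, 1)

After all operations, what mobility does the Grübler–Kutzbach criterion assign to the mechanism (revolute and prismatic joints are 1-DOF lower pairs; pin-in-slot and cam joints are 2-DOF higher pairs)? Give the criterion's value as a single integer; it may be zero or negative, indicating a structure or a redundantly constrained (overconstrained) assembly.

M = 2

L=1 J1=0 J2=0
add link → L=2 J1=0 J2=0
PS@1,0 dof=2 J2 → L=2 J1=0 J2=1
add link → L=3 J1=0 J2=1
P@0,2 dof=1 J1 → L=3 J1=1 J2=1
C@2,1 dof=2 J2 → L=3 J1=1 J2=2
M=3(L−1)−2J1−J2=3·2−2·1−2=2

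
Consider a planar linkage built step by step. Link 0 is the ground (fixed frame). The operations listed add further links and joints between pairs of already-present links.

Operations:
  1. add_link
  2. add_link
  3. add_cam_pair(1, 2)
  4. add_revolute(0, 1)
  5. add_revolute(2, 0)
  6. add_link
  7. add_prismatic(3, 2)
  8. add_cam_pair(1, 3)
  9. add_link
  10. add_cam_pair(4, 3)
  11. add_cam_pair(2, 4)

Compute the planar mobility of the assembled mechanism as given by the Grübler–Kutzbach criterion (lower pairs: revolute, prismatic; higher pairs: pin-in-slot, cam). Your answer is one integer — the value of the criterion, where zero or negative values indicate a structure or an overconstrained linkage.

[1;0;0] (link 0 is ground)
L+ [2;0;0]
L+ [3;0;0]
C(1,2)∈J2 [3;0;1]
R(0,1)∈J1 [3;1;1]
R(2,0)∈J1 [3;2;1]
L+ [4;2;1]
P(3,2)∈J1 [4;3;1]
C(1,3)∈J2 [4;3;2]
L+ [5;3;2]
C(4,3)∈J2 [5;3;3]
C(2,4)∈J2 [5;3;4]
mobility = 12 − 6 − 4 = 2

M = 2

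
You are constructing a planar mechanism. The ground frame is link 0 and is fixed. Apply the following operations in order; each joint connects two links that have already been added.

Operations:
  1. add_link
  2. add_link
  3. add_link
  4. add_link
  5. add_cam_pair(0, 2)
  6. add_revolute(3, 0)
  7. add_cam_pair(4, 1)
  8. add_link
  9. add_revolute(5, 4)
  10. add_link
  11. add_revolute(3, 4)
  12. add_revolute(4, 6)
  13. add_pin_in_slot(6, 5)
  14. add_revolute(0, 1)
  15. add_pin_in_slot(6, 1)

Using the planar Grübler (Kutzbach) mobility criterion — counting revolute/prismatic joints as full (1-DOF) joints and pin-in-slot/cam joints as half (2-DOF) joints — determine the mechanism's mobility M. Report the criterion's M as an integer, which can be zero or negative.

M = 4

link 0 = ground. State L|J1|J2 = 1|0|0
+link1  2|0|0
+link2  3|0|0
+link3  4|0|0
+link4  5|0|0
C(0,2) f=2→J2  5|0|1
R(3,0) f=1→J1  5|1|1
C(4,1) f=2→J2  5|1|2
+link5  6|1|2
R(5,4) f=1→J1  6|2|2
+link6  7|2|2
R(3,4) f=1→J1  7|3|2
R(4,6) f=1→J1  7|4|2
PS(6,5) f=2→J2  7|4|3
R(0,1) f=1→J1  7|5|3
PS(6,1) f=2→J2  7|5|4
M = 3(7−1)−2·5−4 = 18−10−4 = 4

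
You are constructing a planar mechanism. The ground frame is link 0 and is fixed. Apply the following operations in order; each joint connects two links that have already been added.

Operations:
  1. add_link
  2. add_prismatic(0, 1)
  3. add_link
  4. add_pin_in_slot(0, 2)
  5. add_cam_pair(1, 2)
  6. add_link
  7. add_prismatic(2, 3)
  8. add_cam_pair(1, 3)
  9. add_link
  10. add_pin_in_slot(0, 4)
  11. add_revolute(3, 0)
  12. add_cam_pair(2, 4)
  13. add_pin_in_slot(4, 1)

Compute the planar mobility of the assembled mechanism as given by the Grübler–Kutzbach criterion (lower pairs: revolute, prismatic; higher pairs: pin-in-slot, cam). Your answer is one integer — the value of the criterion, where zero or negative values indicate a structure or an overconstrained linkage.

M = 0

[1;0;0] (link 0 is ground)
L+ [2;0;0]
P(0,1)∈J1 [2;1;0]
L+ [3;1;0]
PS(0,2)∈J2 [3;1;1]
C(1,2)∈J2 [3;1;2]
L+ [4;1;2]
P(2,3)∈J1 [4;2;2]
C(1,3)∈J2 [4;2;3]
L+ [5;2;3]
PS(0,4)∈J2 [5;2;4]
R(3,0)∈J1 [5;3;4]
C(2,4)∈J2 [5;3;5]
PS(4,1)∈J2 [5;3;6]
mobility = 12 − 6 − 6 = 0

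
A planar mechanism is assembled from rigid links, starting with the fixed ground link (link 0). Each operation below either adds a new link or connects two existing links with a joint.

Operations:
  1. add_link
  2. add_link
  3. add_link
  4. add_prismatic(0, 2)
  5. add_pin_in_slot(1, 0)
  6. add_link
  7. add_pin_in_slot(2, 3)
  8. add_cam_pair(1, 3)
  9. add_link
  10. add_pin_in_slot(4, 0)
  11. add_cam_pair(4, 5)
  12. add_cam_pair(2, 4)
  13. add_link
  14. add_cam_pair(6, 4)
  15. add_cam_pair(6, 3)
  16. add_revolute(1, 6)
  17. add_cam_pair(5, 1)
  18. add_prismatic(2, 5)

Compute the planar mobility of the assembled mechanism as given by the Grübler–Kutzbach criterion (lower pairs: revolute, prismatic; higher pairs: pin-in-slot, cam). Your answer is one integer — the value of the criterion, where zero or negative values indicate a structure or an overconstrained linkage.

M = 3

link 0 = ground. State L|J1|J2 = 1|0|0
+link1  2|0|0
+link2  3|0|0
+link3  4|0|0
P(0,2) f=1→J1  4|1|0
PS(1,0) f=2→J2  4|1|1
+link4  5|1|1
PS(2,3) f=2→J2  5|1|2
C(1,3) f=2→J2  5|1|3
+link5  6|1|3
PS(4,0) f=2→J2  6|1|4
C(4,5) f=2→J2  6|1|5
C(2,4) f=2→J2  6|1|6
+link6  7|1|6
C(6,4) f=2→J2  7|1|7
C(6,3) f=2→J2  7|1|8
R(1,6) f=1→J1  7|2|8
C(5,1) f=2→J2  7|2|9
P(2,5) f=1→J1  7|3|9
M = 3(7−1)−2·3−9 = 18−6−9 = 3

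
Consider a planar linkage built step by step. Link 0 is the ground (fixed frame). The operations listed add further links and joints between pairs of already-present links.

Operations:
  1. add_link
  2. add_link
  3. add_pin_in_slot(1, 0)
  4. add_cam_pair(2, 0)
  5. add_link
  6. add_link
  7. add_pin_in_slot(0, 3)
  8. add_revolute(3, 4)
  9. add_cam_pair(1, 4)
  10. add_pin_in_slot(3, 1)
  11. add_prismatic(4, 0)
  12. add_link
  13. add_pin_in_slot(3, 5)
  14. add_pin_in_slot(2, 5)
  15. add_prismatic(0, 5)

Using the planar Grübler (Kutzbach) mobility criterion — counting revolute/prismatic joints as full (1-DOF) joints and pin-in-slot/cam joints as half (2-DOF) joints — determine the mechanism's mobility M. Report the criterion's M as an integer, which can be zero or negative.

(L,J1,J2)=(1,0,0); link0 fixed
link1: (2,0,0)
link2: (3,0,0)
PS 1-0 [J2]: (3,0,1)
C 2-0 [J2]: (3,0,2)
link3: (4,0,2)
link4: (5,0,2)
PS 0-3 [J2]: (5,0,3)
R 3-4 [J1]: (5,1,3)
C 1-4 [J2]: (5,1,4)
PS 3-1 [J2]: (5,1,5)
P 4-0 [J1]: (5,2,5)
link5: (6,2,5)
PS 3-5 [J2]: (6,2,6)
PS 2-5 [J2]: (6,2,7)
P 0-5 [J1]: (6,3,7)
Grübler: 3·5 − 2·3 − 7 = 2

M = 2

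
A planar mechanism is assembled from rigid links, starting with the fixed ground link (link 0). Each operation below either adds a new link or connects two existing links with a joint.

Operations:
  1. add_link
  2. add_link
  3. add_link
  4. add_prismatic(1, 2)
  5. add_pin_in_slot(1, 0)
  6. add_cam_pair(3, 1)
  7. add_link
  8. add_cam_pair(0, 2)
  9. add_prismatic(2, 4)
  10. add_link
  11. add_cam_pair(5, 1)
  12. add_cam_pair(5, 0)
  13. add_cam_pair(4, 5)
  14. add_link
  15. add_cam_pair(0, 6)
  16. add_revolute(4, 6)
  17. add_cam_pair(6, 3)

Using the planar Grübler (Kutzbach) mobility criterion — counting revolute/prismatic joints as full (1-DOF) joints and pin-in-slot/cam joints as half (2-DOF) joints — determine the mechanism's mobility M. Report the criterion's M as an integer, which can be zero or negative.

M = 4

(L,J1,J2)=(1,0,0); link0 fixed
link1: (2,0,0)
link2: (3,0,0)
link3: (4,0,0)
P 1-2 [J1]: (4,1,0)
PS 1-0 [J2]: (4,1,1)
C 3-1 [J2]: (4,1,2)
link4: (5,1,2)
C 0-2 [J2]: (5,1,3)
P 2-4 [J1]: (5,2,3)
link5: (6,2,3)
C 5-1 [J2]: (6,2,4)
C 5-0 [J2]: (6,2,5)
C 4-5 [J2]: (6,2,6)
link6: (7,2,6)
C 0-6 [J2]: (7,2,7)
R 4-6 [J1]: (7,3,7)
C 6-3 [J2]: (7,3,8)
Grübler: 3·6 − 2·3 − 8 = 4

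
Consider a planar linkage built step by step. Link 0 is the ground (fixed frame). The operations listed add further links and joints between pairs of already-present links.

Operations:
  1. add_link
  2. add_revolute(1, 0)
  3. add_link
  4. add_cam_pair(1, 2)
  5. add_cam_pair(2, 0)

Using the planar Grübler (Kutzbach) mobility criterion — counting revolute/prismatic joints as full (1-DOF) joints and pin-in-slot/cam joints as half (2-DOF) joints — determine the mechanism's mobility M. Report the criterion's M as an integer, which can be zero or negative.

[1;0;0] (link 0 is ground)
L+ [2;0;0]
R(1,0)∈J1 [2;1;0]
L+ [3;1;0]
C(1,2)∈J2 [3;1;1]
C(2,0)∈J2 [3;1;2]
mobility = 6 − 2 − 2 = 2

M = 2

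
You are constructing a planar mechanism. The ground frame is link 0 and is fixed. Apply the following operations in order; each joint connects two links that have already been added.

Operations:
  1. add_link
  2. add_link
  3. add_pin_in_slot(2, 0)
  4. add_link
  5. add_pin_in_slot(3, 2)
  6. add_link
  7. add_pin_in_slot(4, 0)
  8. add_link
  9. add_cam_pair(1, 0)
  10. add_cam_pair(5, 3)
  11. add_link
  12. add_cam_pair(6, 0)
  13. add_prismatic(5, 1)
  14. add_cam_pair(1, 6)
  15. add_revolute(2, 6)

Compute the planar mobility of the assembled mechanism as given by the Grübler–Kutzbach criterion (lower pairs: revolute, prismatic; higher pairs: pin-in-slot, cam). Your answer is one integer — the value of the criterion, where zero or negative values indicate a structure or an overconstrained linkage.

M = 7

(L,J1,J2)=(1,0,0); link0 fixed
link1: (2,0,0)
link2: (3,0,0)
PS 2-0 [J2]: (3,0,1)
link3: (4,0,1)
PS 3-2 [J2]: (4,0,2)
link4: (5,0,2)
PS 4-0 [J2]: (5,0,3)
link5: (6,0,3)
C 1-0 [J2]: (6,0,4)
C 5-3 [J2]: (6,0,5)
link6: (7,0,5)
C 6-0 [J2]: (7,0,6)
P 5-1 [J1]: (7,1,6)
C 1-6 [J2]: (7,1,7)
R 2-6 [J1]: (7,2,7)
Grübler: 3·6 − 2·2 − 7 = 7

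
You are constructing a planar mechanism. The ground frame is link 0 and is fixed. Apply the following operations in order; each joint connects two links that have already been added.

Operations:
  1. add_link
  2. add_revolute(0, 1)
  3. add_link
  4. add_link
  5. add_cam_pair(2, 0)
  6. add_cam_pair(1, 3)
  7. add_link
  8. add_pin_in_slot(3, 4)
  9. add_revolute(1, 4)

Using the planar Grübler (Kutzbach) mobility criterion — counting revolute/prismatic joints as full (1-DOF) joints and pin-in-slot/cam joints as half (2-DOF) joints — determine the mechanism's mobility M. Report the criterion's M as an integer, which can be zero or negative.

link 0 = ground. State L|J1|J2 = 1|0|0
+link1  2|0|0
R(0,1) f=1→J1  2|1|0
+link2  3|1|0
+link3  4|1|0
C(2,0) f=2→J2  4|1|1
C(1,3) f=2→J2  4|1|2
+link4  5|1|2
PS(3,4) f=2→J2  5|1|3
R(1,4) f=1→J1  5|2|3
M = 3(5−1)−2·2−3 = 12−4−3 = 5

M = 5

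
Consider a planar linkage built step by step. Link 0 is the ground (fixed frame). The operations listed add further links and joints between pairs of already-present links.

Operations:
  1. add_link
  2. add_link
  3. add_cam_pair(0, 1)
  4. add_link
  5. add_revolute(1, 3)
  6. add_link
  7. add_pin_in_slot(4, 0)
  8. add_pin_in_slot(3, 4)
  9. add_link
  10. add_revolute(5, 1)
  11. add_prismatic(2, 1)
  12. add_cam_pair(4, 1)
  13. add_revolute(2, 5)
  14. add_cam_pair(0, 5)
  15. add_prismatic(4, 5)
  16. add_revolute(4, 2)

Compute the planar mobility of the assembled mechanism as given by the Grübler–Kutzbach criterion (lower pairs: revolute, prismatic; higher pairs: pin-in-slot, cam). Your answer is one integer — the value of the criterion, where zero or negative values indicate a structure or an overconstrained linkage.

ground; <1,0,0>
#1 <2,0,0>
#2 <3,0,0>
C:0↔1 J2 <3,0,1>
#3 <4,0,1>
R:1↔3 J1 <4,1,1>
#4 <5,1,1>
PS:4↔0 J2 <5,1,2>
PS:3↔4 J2 <5,1,3>
#5 <6,1,3>
R:5↔1 J1 <6,2,3>
P:2↔1 J1 <6,3,3>
C:4↔1 J2 <6,3,4>
R:2↔5 J1 <6,4,4>
C:0↔5 J2 <6,4,5>
P:4↔5 J1 <6,5,5>
R:4↔2 J1 <6,6,5>
3×5 − 2×6 − 1×5 = -2

M = -2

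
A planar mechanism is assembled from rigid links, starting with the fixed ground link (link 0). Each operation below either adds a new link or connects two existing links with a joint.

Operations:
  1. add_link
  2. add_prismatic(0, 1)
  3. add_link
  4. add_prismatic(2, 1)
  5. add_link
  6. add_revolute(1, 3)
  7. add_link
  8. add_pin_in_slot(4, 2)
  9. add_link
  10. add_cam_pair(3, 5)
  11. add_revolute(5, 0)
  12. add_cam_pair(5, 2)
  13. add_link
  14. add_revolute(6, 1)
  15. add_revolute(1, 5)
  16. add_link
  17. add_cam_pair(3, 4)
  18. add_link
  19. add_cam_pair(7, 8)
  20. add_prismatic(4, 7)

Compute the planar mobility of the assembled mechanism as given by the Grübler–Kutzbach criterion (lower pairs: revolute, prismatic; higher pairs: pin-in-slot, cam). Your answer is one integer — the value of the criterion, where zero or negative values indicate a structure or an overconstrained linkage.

M = 5

L=1 J1=0 J2=0
add link → L=2 J1=0 J2=0
P@0,1 dof=1 J1 → L=2 J1=1 J2=0
add link → L=3 J1=1 J2=0
P@2,1 dof=1 J1 → L=3 J1=2 J2=0
add link → L=4 J1=2 J2=0
R@1,3 dof=1 J1 → L=4 J1=3 J2=0
add link → L=5 J1=3 J2=0
PS@4,2 dof=2 J2 → L=5 J1=3 J2=1
add link → L=6 J1=3 J2=1
C@3,5 dof=2 J2 → L=6 J1=3 J2=2
R@5,0 dof=1 J1 → L=6 J1=4 J2=2
C@5,2 dof=2 J2 → L=6 J1=4 J2=3
add link → L=7 J1=4 J2=3
R@6,1 dof=1 J1 → L=7 J1=5 J2=3
R@1,5 dof=1 J1 → L=7 J1=6 J2=3
add link → L=8 J1=6 J2=3
C@3,4 dof=2 J2 → L=8 J1=6 J2=4
add link → L=9 J1=6 J2=4
C@7,8 dof=2 J2 → L=9 J1=6 J2=5
P@4,7 dof=1 J1 → L=9 J1=7 J2=5
M=3(L−1)−2J1−J2=3·8−2·7−5=5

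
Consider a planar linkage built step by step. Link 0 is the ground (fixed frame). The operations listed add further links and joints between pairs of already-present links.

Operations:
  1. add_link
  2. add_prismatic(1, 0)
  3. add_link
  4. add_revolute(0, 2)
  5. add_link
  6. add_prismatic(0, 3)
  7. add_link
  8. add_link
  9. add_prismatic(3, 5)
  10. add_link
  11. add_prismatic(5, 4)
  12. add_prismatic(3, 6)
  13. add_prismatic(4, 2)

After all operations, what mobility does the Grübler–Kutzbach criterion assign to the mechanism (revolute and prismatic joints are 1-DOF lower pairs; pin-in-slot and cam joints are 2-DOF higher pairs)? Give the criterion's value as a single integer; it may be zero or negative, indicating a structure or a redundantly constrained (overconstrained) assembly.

ground; <1,0,0>
#1 <2,0,0>
P:1↔0 J1 <2,1,0>
#2 <3,1,0>
R:0↔2 J1 <3,2,0>
#3 <4,2,0>
P:0↔3 J1 <4,3,0>
#4 <5,3,0>
#5 <6,3,0>
P:3↔5 J1 <6,4,0>
#6 <7,4,0>
P:5↔4 J1 <7,5,0>
P:3↔6 J1 <7,6,0>
P:4↔2 J1 <7,7,0>
3×6 − 2×7 − 1×0 = 4

M = 4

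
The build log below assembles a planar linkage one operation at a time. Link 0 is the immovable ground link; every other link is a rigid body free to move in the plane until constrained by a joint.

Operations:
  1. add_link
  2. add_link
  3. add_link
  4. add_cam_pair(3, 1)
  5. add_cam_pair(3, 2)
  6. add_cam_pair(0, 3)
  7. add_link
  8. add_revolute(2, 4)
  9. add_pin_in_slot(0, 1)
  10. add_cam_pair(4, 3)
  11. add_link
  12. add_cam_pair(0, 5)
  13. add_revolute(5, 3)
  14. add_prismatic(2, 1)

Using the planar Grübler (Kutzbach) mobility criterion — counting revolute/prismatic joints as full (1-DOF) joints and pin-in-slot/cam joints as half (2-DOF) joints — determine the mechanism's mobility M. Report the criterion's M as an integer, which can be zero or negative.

(L,J1,J2)=(1,0,0); link0 fixed
link1: (2,0,0)
link2: (3,0,0)
link3: (4,0,0)
C 3-1 [J2]: (4,0,1)
C 3-2 [J2]: (4,0,2)
C 0-3 [J2]: (4,0,3)
link4: (5,0,3)
R 2-4 [J1]: (5,1,3)
PS 0-1 [J2]: (5,1,4)
C 4-3 [J2]: (5,1,5)
link5: (6,1,5)
C 0-5 [J2]: (6,1,6)
R 5-3 [J1]: (6,2,6)
P 2-1 [J1]: (6,3,6)
Grübler: 3·5 − 2·3 − 6 = 3

M = 3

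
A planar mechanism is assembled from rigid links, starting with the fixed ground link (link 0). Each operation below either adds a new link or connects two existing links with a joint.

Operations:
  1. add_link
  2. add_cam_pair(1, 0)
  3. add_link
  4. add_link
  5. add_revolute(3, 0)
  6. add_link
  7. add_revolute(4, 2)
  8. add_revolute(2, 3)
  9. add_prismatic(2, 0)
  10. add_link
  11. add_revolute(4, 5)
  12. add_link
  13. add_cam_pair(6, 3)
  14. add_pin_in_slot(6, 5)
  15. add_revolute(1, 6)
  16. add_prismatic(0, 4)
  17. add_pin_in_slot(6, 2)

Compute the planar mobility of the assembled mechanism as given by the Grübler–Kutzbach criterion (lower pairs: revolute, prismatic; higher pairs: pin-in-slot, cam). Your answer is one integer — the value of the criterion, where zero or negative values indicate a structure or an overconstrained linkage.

M = 0

[1;0;0] (link 0 is ground)
L+ [2;0;0]
C(1,0)∈J2 [2;0;1]
L+ [3;0;1]
L+ [4;0;1]
R(3,0)∈J1 [4;1;1]
L+ [5;1;1]
R(4,2)∈J1 [5;2;1]
R(2,3)∈J1 [5;3;1]
P(2,0)∈J1 [5;4;1]
L+ [6;4;1]
R(4,5)∈J1 [6;5;1]
L+ [7;5;1]
C(6,3)∈J2 [7;5;2]
PS(6,5)∈J2 [7;5;3]
R(1,6)∈J1 [7;6;3]
P(0,4)∈J1 [7;7;3]
PS(6,2)∈J2 [7;7;4]
mobility = 18 − 14 − 4 = 0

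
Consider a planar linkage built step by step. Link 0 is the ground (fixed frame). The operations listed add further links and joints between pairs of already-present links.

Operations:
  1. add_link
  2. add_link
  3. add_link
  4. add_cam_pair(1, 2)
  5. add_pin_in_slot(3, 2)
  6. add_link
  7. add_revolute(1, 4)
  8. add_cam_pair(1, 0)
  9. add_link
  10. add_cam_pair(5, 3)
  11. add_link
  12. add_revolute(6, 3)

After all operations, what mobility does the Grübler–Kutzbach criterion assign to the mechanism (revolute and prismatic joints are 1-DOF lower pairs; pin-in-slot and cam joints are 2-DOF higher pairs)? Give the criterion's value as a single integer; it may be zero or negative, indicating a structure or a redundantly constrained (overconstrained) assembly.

(L,J1,J2)=(1,0,0); link0 fixed
link1: (2,0,0)
link2: (3,0,0)
link3: (4,0,0)
C 1-2 [J2]: (4,0,1)
PS 3-2 [J2]: (4,0,2)
link4: (5,0,2)
R 1-4 [J1]: (5,1,2)
C 1-0 [J2]: (5,1,3)
link5: (6,1,3)
C 5-3 [J2]: (6,1,4)
link6: (7,1,4)
R 6-3 [J1]: (7,2,4)
Grübler: 3·6 − 2·2 − 4 = 10

M = 10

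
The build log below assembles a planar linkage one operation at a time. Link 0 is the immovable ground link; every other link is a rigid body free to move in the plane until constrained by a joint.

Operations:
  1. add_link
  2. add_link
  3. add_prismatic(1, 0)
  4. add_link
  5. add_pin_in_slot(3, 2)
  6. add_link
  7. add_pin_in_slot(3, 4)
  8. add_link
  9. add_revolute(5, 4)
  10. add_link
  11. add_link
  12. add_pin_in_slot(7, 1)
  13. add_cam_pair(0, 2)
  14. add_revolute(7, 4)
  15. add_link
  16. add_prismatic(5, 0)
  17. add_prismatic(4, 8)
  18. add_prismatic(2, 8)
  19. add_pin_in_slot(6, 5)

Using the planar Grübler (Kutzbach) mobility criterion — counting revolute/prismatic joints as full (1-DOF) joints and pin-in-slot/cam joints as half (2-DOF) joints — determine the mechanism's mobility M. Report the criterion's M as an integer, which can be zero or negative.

M = 7

link 0 = ground. State L|J1|J2 = 1|0|0
+link1  2|0|0
+link2  3|0|0
P(1,0) f=1→J1  3|1|0
+link3  4|1|0
PS(3,2) f=2→J2  4|1|1
+link4  5|1|1
PS(3,4) f=2→J2  5|1|2
+link5  6|1|2
R(5,4) f=1→J1  6|2|2
+link6  7|2|2
+link7  8|2|2
PS(7,1) f=2→J2  8|2|3
C(0,2) f=2→J2  8|2|4
R(7,4) f=1→J1  8|3|4
+link8  9|3|4
P(5,0) f=1→J1  9|4|4
P(4,8) f=1→J1  9|5|4
P(2,8) f=1→J1  9|6|4
PS(6,5) f=2→J2  9|6|5
M = 3(9−1)−2·6−5 = 24−12−5 = 7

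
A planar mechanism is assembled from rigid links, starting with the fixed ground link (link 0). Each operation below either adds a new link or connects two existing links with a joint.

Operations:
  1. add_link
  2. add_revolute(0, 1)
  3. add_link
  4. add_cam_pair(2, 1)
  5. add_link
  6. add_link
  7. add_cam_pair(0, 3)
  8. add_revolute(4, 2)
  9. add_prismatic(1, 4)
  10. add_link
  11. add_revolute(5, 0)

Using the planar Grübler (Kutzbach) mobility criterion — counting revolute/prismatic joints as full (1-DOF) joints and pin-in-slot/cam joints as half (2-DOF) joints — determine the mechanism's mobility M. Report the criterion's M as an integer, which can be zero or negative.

L=1 J1=0 J2=0
add link → L=2 J1=0 J2=0
R@0,1 dof=1 J1 → L=2 J1=1 J2=0
add link → L=3 J1=1 J2=0
C@2,1 dof=2 J2 → L=3 J1=1 J2=1
add link → L=4 J1=1 J2=1
add link → L=5 J1=1 J2=1
C@0,3 dof=2 J2 → L=5 J1=1 J2=2
R@4,2 dof=1 J1 → L=5 J1=2 J2=2
P@1,4 dof=1 J1 → L=5 J1=3 J2=2
add link → L=6 J1=3 J2=2
R@5,0 dof=1 J1 → L=6 J1=4 J2=2
M=3(L−1)−2J1−J2=3·5−2·4−2=5

M = 5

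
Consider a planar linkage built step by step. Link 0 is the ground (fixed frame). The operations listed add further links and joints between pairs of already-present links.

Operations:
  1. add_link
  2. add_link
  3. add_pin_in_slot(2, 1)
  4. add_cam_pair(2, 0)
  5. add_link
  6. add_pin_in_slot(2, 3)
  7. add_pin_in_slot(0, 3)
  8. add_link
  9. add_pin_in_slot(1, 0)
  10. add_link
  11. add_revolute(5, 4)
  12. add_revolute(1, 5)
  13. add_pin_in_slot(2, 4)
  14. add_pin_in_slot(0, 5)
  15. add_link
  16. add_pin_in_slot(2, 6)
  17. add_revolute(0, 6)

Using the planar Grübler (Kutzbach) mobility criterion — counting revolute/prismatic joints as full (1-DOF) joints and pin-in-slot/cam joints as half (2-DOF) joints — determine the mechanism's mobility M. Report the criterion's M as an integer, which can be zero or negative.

M = 4

link 0 = ground. State L|J1|J2 = 1|0|0
+link1  2|0|0
+link2  3|0|0
PS(2,1) f=2→J2  3|0|1
C(2,0) f=2→J2  3|0|2
+link3  4|0|2
PS(2,3) f=2→J2  4|0|3
PS(0,3) f=2→J2  4|0|4
+link4  5|0|4
PS(1,0) f=2→J2  5|0|5
+link5  6|0|5
R(5,4) f=1→J1  6|1|5
R(1,5) f=1→J1  6|2|5
PS(2,4) f=2→J2  6|2|6
PS(0,5) f=2→J2  6|2|7
+link6  7|2|7
PS(2,6) f=2→J2  7|2|8
R(0,6) f=1→J1  7|3|8
M = 3(7−1)−2·3−8 = 18−6−8 = 4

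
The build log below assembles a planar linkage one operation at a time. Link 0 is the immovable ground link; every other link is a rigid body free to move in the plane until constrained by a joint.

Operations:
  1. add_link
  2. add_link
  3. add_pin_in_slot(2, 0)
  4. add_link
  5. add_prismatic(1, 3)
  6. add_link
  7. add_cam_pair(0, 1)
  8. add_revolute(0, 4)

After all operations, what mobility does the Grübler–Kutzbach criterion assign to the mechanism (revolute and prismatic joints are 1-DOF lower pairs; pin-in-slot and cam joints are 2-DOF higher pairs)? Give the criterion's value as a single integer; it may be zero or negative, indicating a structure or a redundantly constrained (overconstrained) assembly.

[1;0;0] (link 0 is ground)
L+ [2;0;0]
L+ [3;0;0]
PS(2,0)∈J2 [3;0;1]
L+ [4;0;1]
P(1,3)∈J1 [4;1;1]
L+ [5;1;1]
C(0,1)∈J2 [5;1;2]
R(0,4)∈J1 [5;2;2]
mobility = 12 − 4 − 2 = 6

M = 6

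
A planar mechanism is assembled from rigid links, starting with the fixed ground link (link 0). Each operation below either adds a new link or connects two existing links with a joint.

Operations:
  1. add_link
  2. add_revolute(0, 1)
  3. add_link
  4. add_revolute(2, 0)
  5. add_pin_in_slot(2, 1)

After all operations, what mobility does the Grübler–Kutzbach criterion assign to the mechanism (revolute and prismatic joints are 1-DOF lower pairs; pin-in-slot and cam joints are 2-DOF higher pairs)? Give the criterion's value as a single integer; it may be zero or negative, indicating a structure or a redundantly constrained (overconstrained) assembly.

L=1 J1=0 J2=0
add link → L=2 J1=0 J2=0
R@0,1 dof=1 J1 → L=2 J1=1 J2=0
add link → L=3 J1=1 J2=0
R@2,0 dof=1 J1 → L=3 J1=2 J2=0
PS@2,1 dof=2 J2 → L=3 J1=2 J2=1
M=3(L−1)−2J1−J2=3·2−2·2−1=1

M = 1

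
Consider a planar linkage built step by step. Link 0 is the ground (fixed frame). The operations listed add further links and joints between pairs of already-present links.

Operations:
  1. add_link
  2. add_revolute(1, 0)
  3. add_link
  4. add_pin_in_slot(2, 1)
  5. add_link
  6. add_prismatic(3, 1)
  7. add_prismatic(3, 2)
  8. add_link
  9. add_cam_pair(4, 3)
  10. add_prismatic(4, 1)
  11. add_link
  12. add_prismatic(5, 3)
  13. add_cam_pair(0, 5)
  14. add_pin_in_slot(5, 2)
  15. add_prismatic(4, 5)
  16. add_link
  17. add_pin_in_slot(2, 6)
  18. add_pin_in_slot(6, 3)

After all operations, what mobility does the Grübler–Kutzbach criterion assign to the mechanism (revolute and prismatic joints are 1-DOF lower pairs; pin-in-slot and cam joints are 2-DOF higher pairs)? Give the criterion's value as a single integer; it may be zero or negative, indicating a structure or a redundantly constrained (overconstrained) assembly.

[1;0;0] (link 0 is ground)
L+ [2;0;0]
R(1,0)∈J1 [2;1;0]
L+ [3;1;0]
PS(2,1)∈J2 [3;1;1]
L+ [4;1;1]
P(3,1)∈J1 [4;2;1]
P(3,2)∈J1 [4;3;1]
L+ [5;3;1]
C(4,3)∈J2 [5;3;2]
P(4,1)∈J1 [5;4;2]
L+ [6;4;2]
P(5,3)∈J1 [6;5;2]
C(0,5)∈J2 [6;5;3]
PS(5,2)∈J2 [6;5;4]
P(4,5)∈J1 [6;6;4]
L+ [7;6;4]
PS(2,6)∈J2 [7;6;5]
PS(6,3)∈J2 [7;6;6]
mobility = 18 − 12 − 6 = 0

M = 0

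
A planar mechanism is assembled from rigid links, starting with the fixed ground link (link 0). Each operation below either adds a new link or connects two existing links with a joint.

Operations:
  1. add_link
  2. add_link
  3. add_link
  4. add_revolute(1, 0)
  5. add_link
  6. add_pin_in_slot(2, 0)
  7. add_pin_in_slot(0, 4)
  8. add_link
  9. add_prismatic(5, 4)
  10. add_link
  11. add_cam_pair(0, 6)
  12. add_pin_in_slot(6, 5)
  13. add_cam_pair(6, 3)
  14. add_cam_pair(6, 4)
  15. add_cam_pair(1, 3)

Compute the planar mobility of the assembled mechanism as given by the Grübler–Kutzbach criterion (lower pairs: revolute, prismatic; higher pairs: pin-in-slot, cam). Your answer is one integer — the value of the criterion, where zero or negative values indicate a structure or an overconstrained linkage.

link 0 = ground. State L|J1|J2 = 1|0|0
+link1  2|0|0
+link2  3|0|0
+link3  4|0|0
R(1,0) f=1→J1  4|1|0
+link4  5|1|0
PS(2,0) f=2→J2  5|1|1
PS(0,4) f=2→J2  5|1|2
+link5  6|1|2
P(5,4) f=1→J1  6|2|2
+link6  7|2|2
C(0,6) f=2→J2  7|2|3
PS(6,5) f=2→J2  7|2|4
C(6,3) f=2→J2  7|2|5
C(6,4) f=2→J2  7|2|6
C(1,3) f=2→J2  7|2|7
M = 3(7−1)−2·2−7 = 18−4−7 = 7

M = 7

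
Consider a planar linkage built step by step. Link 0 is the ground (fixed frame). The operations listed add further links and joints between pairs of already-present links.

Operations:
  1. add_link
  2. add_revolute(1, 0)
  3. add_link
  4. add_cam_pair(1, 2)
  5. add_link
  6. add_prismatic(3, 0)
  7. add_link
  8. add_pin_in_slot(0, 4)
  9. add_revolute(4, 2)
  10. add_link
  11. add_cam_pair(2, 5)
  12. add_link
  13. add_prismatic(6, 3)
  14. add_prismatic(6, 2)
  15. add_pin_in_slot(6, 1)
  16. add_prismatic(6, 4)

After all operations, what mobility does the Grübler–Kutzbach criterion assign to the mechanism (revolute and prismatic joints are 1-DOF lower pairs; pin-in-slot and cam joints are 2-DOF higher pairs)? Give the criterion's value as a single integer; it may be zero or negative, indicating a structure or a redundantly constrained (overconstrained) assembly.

M = 2

link 0 = ground. State L|J1|J2 = 1|0|0
+link1  2|0|0
R(1,0) f=1→J1  2|1|0
+link2  3|1|0
C(1,2) f=2→J2  3|1|1
+link3  4|1|1
P(3,0) f=1→J1  4|2|1
+link4  5|2|1
PS(0,4) f=2→J2  5|2|2
R(4,2) f=1→J1  5|3|2
+link5  6|3|2
C(2,5) f=2→J2  6|3|3
+link6  7|3|3
P(6,3) f=1→J1  7|4|3
P(6,2) f=1→J1  7|5|3
PS(6,1) f=2→J2  7|5|4
P(6,4) f=1→J1  7|6|4
M = 3(7−1)−2·6−4 = 18−12−4 = 2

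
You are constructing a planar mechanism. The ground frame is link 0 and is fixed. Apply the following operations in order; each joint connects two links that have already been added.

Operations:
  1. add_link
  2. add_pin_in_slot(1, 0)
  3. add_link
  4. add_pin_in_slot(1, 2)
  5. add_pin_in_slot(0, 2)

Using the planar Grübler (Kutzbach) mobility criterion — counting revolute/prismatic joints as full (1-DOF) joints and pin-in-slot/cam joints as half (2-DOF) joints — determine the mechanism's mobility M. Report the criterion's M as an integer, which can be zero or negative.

(L,J1,J2)=(1,0,0); link0 fixed
link1: (2,0,0)
PS 1-0 [J2]: (2,0,1)
link2: (3,0,1)
PS 1-2 [J2]: (3,0,2)
PS 0-2 [J2]: (3,0,3)
Grübler: 3·2 − 2·0 − 3 = 3

M = 3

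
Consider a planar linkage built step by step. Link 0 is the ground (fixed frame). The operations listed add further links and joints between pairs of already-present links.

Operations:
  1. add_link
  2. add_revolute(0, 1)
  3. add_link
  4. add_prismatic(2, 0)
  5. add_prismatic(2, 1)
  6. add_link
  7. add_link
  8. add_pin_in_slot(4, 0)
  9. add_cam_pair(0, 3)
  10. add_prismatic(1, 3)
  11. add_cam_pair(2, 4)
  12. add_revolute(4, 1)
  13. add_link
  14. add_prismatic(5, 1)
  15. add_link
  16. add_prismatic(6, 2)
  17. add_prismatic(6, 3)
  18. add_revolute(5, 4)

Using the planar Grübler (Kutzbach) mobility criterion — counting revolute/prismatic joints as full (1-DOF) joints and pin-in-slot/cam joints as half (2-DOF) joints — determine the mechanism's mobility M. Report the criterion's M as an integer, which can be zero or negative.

ground; <1,0,0>
#1 <2,0,0>
R:0↔1 J1 <2,1,0>
#2 <3,1,0>
P:2↔0 J1 <3,2,0>
P:2↔1 J1 <3,3,0>
#3 <4,3,0>
#4 <5,3,0>
PS:4↔0 J2 <5,3,1>
C:0↔3 J2 <5,3,2>
P:1↔3 J1 <5,4,2>
C:2↔4 J2 <5,4,3>
R:4↔1 J1 <5,5,3>
#5 <6,5,3>
P:5↔1 J1 <6,6,3>
#6 <7,6,3>
P:6↔2 J1 <7,7,3>
P:6↔3 J1 <7,8,3>
R:5↔4 J1 <7,9,3>
3×6 − 2×9 − 1×3 = -3

M = -3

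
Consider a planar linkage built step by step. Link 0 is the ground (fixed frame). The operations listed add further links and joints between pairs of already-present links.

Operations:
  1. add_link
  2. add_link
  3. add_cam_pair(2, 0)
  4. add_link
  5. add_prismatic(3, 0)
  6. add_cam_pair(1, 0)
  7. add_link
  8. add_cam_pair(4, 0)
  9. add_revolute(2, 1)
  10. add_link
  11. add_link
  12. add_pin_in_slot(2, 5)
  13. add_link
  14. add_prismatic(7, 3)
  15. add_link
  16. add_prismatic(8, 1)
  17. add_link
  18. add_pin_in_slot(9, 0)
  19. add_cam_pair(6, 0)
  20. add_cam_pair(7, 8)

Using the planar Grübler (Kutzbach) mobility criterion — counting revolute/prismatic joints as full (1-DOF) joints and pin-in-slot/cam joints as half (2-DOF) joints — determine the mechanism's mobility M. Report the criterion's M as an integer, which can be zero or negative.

M = 12

[1;0;0] (link 0 is ground)
L+ [2;0;0]
L+ [3;0;0]
C(2,0)∈J2 [3;0;1]
L+ [4;0;1]
P(3,0)∈J1 [4;1;1]
C(1,0)∈J2 [4;1;2]
L+ [5;1;2]
C(4,0)∈J2 [5;1;3]
R(2,1)∈J1 [5;2;3]
L+ [6;2;3]
L+ [7;2;3]
PS(2,5)∈J2 [7;2;4]
L+ [8;2;4]
P(7,3)∈J1 [8;3;4]
L+ [9;3;4]
P(8,1)∈J1 [9;4;4]
L+ [10;4;4]
PS(9,0)∈J2 [10;4;5]
C(6,0)∈J2 [10;4;6]
C(7,8)∈J2 [10;4;7]
mobility = 27 − 8 − 7 = 12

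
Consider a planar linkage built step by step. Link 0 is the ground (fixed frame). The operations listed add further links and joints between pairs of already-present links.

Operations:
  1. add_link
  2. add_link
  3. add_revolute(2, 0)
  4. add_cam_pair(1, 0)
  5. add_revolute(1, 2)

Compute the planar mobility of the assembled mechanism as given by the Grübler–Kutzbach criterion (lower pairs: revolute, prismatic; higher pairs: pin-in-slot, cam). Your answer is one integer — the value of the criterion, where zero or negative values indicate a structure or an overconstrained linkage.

(L,J1,J2)=(1,0,0); link0 fixed
link1: (2,0,0)
link2: (3,0,0)
R 2-0 [J1]: (3,1,0)
C 1-0 [J2]: (3,1,1)
R 1-2 [J1]: (3,2,1)
Grübler: 3·2 − 2·2 − 1 = 1

M = 1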